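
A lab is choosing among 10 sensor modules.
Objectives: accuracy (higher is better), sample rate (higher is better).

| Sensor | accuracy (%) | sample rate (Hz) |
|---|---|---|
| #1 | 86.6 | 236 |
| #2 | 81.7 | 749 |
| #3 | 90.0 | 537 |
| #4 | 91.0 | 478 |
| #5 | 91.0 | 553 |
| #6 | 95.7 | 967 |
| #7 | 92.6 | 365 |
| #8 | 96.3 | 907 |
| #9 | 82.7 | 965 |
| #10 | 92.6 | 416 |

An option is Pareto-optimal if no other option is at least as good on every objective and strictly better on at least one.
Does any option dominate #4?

#5 vs #4: accuracy 91.0≥91.0, sample rate 553≥478 — #5 is at least as good on every objective and strictly better on at least one, so #5 dominates #4.

Yes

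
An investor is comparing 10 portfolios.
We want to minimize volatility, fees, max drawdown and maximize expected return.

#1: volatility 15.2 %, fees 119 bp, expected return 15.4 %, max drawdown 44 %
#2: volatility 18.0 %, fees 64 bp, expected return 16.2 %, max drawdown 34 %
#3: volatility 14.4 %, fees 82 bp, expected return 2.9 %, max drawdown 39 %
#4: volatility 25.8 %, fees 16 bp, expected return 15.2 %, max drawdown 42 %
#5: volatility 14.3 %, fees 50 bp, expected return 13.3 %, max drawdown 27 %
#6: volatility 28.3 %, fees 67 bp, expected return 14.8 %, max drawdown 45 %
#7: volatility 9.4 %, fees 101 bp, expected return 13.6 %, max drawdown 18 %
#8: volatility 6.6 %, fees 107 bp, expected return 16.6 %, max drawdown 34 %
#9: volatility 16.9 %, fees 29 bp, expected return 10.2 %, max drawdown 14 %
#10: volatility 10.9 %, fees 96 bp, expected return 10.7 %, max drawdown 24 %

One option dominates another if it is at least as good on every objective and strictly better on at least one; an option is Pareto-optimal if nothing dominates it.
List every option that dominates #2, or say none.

#1: worse on fees (119 vs 64).
#3: worse on fees (82 vs 64).
#4: worse on volatility (25.8 vs 18.0).
#5: worse on expected return (13.3 vs 16.2).
#6: worse on volatility (28.3 vs 18.0).
#7: worse on fees (101 vs 64).
#8: worse on fees (107 vs 64).
#9: worse on expected return (10.2 vs 16.2).
#10: worse on fees (96 vs 64).
No option dominates #2.

none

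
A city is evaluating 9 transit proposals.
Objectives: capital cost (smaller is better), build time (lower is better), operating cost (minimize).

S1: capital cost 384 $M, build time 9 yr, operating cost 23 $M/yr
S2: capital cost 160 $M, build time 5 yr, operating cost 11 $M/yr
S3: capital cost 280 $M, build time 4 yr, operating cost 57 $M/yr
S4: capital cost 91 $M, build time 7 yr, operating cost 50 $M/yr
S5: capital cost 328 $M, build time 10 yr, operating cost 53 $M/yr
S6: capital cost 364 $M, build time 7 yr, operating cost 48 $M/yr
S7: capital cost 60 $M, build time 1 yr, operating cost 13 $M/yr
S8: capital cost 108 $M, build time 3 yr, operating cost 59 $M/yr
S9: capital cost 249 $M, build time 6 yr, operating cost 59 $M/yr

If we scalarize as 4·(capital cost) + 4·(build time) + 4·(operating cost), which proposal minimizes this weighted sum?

S1: 4·384 + 4·9 + 4·23 = 1664
S2: 4·160 + 4·5 + 4·11 = 704
S3: 4·280 + 4·4 + 4·57 = 1364
S4: 4·91 + 4·7 + 4·50 = 592
S5: 4·328 + 4·10 + 4·53 = 1564
S6: 4·364 + 4·7 + 4·48 = 1676
S7: 4·60 + 4·1 + 4·13 = 296
S8: 4·108 + 4·3 + 4·59 = 680
S9: 4·249 + 4·6 + 4·59 = 1256
Lowest: S7 at 296.

S7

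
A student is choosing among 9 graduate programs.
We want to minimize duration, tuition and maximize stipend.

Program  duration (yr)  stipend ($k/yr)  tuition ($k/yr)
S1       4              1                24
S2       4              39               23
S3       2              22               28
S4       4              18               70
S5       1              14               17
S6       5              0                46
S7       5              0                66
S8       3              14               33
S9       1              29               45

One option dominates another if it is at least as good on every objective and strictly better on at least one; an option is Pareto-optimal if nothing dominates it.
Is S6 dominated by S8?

Yes

S8 vs S6: duration 3≤5, stipend 14≥0, tuition 33≤46 — S8 is at least as good on every objective with at least one strict improvement.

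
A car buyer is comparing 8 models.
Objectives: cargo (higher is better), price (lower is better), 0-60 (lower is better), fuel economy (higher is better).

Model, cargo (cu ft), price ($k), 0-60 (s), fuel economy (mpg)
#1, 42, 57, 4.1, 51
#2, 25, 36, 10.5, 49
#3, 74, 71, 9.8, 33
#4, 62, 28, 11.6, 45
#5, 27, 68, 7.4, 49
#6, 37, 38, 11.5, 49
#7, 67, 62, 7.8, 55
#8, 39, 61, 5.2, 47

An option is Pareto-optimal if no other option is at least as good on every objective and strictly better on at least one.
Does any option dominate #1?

#2: worse on cargo (25 vs 42).
#3: worse on price (71 vs 57).
#4: worse on 0-60 (11.6 vs 4.1).
#5: worse on cargo (27 vs 42).
#6: worse on cargo (37 vs 42).
#7: worse on price (62 vs 57).
#8: worse on cargo (39 vs 42).
No option is at least as good as #1 on every objective and strictly better on one.

No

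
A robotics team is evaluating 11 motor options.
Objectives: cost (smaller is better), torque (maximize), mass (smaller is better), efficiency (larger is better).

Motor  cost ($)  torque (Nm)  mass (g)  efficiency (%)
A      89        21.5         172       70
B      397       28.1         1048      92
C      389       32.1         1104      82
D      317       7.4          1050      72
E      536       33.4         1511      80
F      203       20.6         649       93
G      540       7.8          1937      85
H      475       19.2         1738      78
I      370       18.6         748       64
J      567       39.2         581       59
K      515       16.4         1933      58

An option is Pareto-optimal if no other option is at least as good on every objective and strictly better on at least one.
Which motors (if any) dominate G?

B: cost 397≤540, torque 28.1≥7.8, mass 1048≤1937, efficiency 92≥85 — dominates G.
F: cost 203≤540, torque 20.6≥7.8, mass 649≤1937, efficiency 93≥85 — dominates G.
Others (A, C, D, E, H, I, J, K) are each worse than G on at least one objective.

B, F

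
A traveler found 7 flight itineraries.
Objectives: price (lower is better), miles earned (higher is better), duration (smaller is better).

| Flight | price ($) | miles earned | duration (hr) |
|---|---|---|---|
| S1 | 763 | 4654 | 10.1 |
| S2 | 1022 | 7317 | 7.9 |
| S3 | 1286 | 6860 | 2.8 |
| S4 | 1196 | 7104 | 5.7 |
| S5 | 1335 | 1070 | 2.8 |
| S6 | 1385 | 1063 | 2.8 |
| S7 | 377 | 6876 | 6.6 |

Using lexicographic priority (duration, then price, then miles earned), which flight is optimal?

First minimize duration: best is 2.8, kept {S3, S5, S6}.
Then minimize price: best is 1286, kept {S3}.

S3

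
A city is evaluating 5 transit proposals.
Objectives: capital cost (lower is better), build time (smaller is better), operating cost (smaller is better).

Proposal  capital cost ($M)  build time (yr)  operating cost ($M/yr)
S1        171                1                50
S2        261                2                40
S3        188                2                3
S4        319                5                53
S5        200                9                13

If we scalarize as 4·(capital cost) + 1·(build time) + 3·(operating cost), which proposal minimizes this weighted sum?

S1: 4·171 + 1·1 + 3·50 = 835
S2: 4·261 + 1·2 + 3·40 = 1166
S3: 4·188 + 1·2 + 3·3 = 763
S4: 4·319 + 1·5 + 3·53 = 1440
S5: 4·200 + 1·9 + 3·13 = 848
Lowest: S3 at 763.

S3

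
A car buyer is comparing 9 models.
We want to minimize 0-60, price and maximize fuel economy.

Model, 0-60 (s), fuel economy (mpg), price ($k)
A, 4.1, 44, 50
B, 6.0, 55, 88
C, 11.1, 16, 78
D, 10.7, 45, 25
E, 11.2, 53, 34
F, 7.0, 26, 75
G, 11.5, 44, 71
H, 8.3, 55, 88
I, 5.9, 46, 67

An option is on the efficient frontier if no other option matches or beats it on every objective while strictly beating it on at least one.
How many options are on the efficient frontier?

5

A: not dominated (best 0-60).
B: not dominated.
C: dominated by A (0-60 4.1≤11.1, fuel economy 44≥16, price 50≤78).
D: not dominated (best price).
E: not dominated.
F: dominated by A (0-60 4.1≤7.0, fuel economy 44≥26, price 50≤75).
G: dominated by A (0-60 4.1≤11.5, fuel economy 44≥44, price 50≤71).
H: dominated by B (0-60 6.0≤8.3, fuel economy 55≥55, price 88≤88).
I: not dominated.
Pareto-optimal: A, B, D, E, I → 5.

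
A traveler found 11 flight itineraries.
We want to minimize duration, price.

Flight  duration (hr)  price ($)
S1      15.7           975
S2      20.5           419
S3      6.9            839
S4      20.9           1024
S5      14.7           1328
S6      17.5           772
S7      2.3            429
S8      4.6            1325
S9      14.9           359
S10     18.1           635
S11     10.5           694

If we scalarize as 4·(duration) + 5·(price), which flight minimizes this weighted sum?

S9

S1: 4·15.7 + 5·975 = 4937.8
S2: 4·20.5 + 5·419 = 2177.0
S3: 4·6.9 + 5·839 = 4222.6
S4: 4·20.9 + 5·1024 = 5203.6
S5: 4·14.7 + 5·1328 = 6698.8
S6: 4·17.5 + 5·772 = 3930.0
S7: 4·2.3 + 5·429 = 2154.2
S8: 4·4.6 + 5·1325 = 6643.4
S9: 4·14.9 + 5·359 = 1854.6
S10: 4·18.1 + 5·635 = 3247.4
S11: 4·10.5 + 5·694 = 3512.0
Lowest: S9 at 1854.6.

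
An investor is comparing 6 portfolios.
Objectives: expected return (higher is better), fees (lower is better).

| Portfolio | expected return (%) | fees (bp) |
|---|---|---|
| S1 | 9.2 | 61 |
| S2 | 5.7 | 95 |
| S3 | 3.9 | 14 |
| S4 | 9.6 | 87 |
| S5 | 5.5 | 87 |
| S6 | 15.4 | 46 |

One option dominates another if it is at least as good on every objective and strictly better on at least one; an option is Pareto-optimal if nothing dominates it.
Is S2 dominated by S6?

S6 vs S2: expected return 15.4≥5.7, fees 46≤95 — S6 is at least as good on every objective with at least one strict improvement.

Yes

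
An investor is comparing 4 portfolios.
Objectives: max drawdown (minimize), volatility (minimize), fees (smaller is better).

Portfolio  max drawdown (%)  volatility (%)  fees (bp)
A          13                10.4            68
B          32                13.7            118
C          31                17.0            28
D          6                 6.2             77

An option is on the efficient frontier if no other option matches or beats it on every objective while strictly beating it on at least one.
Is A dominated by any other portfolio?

No

B: worse on max drawdown (32 vs 13).
C: worse on max drawdown (31 vs 13).
D: worse on fees (77 vs 68).
No option is at least as good as A on every objective and strictly better on one.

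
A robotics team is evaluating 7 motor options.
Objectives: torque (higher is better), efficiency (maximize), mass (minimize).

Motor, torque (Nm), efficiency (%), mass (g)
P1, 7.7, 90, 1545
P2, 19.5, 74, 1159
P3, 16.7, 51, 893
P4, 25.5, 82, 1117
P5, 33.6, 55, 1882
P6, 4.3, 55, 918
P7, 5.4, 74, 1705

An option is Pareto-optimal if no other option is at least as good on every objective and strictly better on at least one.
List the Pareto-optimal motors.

P1: not dominated (best efficiency).
P2: dominated by P4 (torque 25.5≥19.5, efficiency 82≥74, mass 1117≤1159).
P3: not dominated (best mass).
P4: not dominated.
P5: not dominated (best torque).
P6: not dominated.
P7: dominated by P1 (torque 7.7≥5.4, efficiency 90≥74, mass 1545≤1705).

P1, P3, P4, P5, P6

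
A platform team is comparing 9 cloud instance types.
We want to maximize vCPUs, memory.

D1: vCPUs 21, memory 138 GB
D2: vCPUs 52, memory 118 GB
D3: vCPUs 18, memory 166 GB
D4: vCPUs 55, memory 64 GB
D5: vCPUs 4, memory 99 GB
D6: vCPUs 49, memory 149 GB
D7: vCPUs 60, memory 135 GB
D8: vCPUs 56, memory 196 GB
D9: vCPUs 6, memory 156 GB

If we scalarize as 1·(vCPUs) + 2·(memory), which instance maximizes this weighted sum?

D1: 1·21 + 2·138 = 297
D2: 1·52 + 2·118 = 288
D3: 1·18 + 2·166 = 350
D4: 1·55 + 2·64 = 183
D5: 1·4 + 2·99 = 202
D6: 1·49 + 2·149 = 347
D7: 1·60 + 2·135 = 330
D8: 1·56 + 2·196 = 448
D9: 1·6 + 2·156 = 318
Highest: D8 at 448.

D8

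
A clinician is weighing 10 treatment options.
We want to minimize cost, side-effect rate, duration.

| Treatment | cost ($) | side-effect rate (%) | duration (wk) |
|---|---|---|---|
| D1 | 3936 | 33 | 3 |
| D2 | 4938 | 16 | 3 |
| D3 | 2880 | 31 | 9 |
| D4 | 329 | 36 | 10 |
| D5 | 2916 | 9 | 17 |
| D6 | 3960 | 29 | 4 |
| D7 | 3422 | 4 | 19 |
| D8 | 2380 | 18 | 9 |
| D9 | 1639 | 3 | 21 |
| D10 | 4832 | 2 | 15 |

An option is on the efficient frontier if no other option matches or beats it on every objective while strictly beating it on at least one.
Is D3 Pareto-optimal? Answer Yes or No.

D8 vs D3: cost 2380≤2880, side-effect rate 18≤31, duration 9≤9 — D8 is at least as good on every objective and strictly better on at least one, so D8 dominates D3.

No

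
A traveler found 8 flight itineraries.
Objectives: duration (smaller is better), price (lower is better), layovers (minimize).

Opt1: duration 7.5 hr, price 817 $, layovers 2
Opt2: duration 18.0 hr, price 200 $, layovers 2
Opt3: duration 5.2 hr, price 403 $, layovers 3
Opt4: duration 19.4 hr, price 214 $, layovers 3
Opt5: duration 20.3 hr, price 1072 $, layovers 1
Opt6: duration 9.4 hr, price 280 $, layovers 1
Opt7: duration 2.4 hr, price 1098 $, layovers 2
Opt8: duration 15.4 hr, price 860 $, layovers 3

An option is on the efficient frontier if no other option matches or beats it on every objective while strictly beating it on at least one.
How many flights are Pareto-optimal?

5

Opt1: not dominated.
Opt2: not dominated (best price).
Opt3: not dominated.
Opt4: dominated by Opt2 (duration 18.0≤19.4, price 200≤214, layovers 2≤3).
Opt5: dominated by Opt6 (duration 9.4≤20.3, price 280≤1072, layovers 1≤1).
Opt6: not dominated.
Opt7: not dominated (best duration).
Opt8: dominated by Opt1 (duration 7.5≤15.4, price 817≤860, layovers 2≤3).
Pareto-optimal: Opt1, Opt2, Opt3, Opt6, Opt7 → 5.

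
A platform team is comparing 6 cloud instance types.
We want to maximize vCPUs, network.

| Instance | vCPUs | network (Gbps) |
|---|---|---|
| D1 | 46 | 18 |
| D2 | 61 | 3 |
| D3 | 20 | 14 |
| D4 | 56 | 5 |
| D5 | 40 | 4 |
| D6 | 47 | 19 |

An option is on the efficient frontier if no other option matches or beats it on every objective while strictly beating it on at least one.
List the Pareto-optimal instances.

D1: dominated by D6 (vCPUs 47≥46, network 19≥18).
D2: not dominated (best vCPUs).
D3: dominated by D1 (vCPUs 46≥20, network 18≥14).
D4: not dominated.
D5: dominated by D1 (vCPUs 46≥40, network 18≥4).
D6: not dominated (best network).

D2, D4, D6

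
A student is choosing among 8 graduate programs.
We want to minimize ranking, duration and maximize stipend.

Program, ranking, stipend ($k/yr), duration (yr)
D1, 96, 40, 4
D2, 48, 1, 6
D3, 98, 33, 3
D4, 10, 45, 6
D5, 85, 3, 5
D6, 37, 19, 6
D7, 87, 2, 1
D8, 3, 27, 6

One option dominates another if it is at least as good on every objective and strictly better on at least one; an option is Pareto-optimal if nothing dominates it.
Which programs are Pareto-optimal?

D1, D3, D4, D5, D7, D8

D1: not dominated.
D2: dominated by D4 (ranking 10≤48, stipend 45≥1, duration 6≤6).
D3: not dominated.
D4: not dominated (best stipend).
D5: not dominated.
D6: dominated by D4 (ranking 10≤37, stipend 45≥19, duration 6≤6).
D7: not dominated (best duration).
D8: not dominated (best ranking).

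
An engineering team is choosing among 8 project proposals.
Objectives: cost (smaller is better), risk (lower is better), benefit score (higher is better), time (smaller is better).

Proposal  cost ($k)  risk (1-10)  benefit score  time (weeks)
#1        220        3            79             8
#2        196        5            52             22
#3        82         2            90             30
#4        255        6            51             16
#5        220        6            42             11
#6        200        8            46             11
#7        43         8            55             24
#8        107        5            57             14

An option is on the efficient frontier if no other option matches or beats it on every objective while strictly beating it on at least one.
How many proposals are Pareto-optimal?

5

#1: not dominated (best time).
#2: dominated by #8 (cost 107≤196, risk 5≤5, benefit score 57≥52, time 14≤22).
#3: not dominated (best risk).
#4: dominated by #1 (cost 220≤255, risk 3≤6, benefit score 79≥51, time 8≤16).
#5: dominated by #1 (cost 220≤220, risk 3≤6, benefit score 79≥42, time 8≤11).
#6: not dominated.
#7: not dominated (best cost).
#8: not dominated.
Pareto-optimal: #1, #3, #6, #7, #8 → 5.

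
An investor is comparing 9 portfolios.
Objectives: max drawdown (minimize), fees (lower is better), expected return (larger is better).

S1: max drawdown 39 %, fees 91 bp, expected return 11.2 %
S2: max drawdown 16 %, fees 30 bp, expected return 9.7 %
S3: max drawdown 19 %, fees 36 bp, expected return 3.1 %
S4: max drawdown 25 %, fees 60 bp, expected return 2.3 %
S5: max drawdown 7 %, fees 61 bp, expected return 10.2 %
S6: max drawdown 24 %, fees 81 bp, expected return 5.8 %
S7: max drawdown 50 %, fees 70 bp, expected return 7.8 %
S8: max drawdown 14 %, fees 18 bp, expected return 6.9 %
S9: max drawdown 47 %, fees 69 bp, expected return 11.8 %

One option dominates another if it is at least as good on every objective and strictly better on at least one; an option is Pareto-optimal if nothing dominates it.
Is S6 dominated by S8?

S8 vs S6: max drawdown 14≤24, fees 18≤81, expected return 6.9≥5.8 — S8 is at least as good on every objective with at least one strict improvement.

Yes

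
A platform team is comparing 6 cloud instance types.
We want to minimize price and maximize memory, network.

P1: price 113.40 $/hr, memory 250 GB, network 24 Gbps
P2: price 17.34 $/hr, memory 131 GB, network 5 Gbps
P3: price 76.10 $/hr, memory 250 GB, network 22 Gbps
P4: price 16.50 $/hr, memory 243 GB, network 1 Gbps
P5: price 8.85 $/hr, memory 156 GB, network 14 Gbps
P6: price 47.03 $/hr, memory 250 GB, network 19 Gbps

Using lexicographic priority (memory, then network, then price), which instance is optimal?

First maximize memory: best is 250, kept {P1, P3, P6}.
Then maximize network: best is 24, kept {P1}.

P1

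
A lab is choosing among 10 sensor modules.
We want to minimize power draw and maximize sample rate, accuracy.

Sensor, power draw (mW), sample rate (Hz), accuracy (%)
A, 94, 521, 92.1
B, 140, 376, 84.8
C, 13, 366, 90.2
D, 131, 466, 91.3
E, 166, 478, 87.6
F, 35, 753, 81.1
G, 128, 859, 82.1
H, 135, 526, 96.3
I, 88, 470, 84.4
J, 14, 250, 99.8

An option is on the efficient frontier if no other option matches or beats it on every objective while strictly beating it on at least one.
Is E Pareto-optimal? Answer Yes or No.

No

A vs E: power draw 94≤166, sample rate 521≥478, accuracy 92.1≥87.6 — A is at least as good on every objective and strictly better on at least one, so A dominates E.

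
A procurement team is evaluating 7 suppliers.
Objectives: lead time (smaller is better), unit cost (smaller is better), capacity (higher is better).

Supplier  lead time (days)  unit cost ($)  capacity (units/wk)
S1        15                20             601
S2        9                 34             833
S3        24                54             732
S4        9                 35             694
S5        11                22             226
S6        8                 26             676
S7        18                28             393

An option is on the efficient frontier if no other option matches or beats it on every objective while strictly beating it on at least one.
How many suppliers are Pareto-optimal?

S1: not dominated (best unit cost).
S2: not dominated (best capacity).
S3: dominated by S2 (lead time 9≤24, unit cost 34≤54, capacity 833≥732).
S4: dominated by S2 (lead time 9≤9, unit cost 34≤35, capacity 833≥694).
S5: not dominated.
S6: not dominated (best lead time).
S7: dominated by S1 (lead time 15≤18, unit cost 20≤28, capacity 601≥393).
Pareto-optimal: S1, S2, S5, S6 → 4.

4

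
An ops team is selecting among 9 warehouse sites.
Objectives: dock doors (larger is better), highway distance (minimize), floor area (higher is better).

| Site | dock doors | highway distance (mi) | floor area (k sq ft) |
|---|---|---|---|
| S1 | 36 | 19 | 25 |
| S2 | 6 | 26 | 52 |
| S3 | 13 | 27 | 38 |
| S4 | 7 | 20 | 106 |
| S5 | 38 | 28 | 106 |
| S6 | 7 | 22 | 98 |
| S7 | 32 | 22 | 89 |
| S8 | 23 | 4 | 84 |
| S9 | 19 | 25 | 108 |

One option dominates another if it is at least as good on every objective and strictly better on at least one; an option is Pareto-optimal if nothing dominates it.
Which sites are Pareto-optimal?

S1, S4, S5, S7, S8, S9

S1: not dominated.
S2: dominated by S4 (dock doors 7≥6, highway distance 20≤26, floor area 106≥52).
S3: dominated by S7 (dock doors 32≥13, highway distance 22≤27, floor area 89≥38).
S4: not dominated.
S5: not dominated (best dock doors).
S6: dominated by S4 (dock doors 7≥7, highway distance 20≤22, floor area 106≥98).
S7: not dominated.
S8: not dominated (best highway distance).
S9: not dominated (best floor area).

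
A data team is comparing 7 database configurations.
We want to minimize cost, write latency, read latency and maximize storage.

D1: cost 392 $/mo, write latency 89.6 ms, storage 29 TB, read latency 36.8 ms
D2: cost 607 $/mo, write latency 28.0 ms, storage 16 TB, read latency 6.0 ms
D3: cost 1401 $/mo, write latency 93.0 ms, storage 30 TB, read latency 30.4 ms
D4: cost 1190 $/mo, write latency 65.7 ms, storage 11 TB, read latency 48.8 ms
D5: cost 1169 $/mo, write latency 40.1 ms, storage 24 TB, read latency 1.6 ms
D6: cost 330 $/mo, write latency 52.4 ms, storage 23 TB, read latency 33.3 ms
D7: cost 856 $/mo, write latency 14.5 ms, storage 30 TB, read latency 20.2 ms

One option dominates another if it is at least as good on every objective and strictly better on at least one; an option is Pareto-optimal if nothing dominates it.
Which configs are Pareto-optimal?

D1: not dominated.
D2: not dominated.
D3: dominated by D7 (cost 856≤1401, write latency 14.5≤93.0, storage 30≥30, read latency 20.2≤30.4).
D4: dominated by D2 (cost 607≤1190, write latency 28.0≤65.7, storage 16≥11, read latency 6.0≤48.8).
D5: not dominated (best read latency).
D6: not dominated (best cost).
D7: not dominated (best write latency).

D1, D2, D5, D6, D7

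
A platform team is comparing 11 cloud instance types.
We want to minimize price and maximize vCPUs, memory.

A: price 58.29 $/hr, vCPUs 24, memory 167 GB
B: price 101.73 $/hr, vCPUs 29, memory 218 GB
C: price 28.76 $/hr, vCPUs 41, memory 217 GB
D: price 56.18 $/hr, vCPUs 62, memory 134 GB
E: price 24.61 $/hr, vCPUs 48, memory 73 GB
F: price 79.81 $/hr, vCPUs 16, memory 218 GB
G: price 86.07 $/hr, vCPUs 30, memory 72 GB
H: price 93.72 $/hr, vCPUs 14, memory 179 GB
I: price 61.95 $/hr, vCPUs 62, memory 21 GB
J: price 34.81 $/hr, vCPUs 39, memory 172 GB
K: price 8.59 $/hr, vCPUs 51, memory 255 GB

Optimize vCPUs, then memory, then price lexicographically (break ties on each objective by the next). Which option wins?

First maximize vCPUs: best is 62, kept {D, I}.
Then maximize memory: best is 134, kept {D}.

D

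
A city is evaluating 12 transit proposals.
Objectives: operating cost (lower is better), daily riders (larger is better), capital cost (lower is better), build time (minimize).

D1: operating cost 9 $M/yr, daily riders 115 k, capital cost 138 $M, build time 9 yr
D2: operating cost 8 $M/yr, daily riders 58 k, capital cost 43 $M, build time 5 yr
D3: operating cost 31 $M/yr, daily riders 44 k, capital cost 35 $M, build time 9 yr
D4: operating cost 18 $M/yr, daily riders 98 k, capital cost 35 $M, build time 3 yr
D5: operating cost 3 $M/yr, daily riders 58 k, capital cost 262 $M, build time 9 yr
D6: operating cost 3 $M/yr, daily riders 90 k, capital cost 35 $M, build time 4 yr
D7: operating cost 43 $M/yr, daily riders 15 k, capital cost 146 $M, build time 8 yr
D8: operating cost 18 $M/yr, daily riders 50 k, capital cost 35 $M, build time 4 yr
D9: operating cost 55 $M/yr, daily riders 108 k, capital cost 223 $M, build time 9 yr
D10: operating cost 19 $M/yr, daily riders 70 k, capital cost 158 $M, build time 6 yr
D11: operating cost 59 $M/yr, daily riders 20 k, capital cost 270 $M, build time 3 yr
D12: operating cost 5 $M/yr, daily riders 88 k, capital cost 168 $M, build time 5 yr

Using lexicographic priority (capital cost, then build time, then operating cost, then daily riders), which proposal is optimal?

D4

First minimize capital cost: best is 35, kept {D3, D4, D6, D8}.
Then minimize build time: best is 3, kept {D4}.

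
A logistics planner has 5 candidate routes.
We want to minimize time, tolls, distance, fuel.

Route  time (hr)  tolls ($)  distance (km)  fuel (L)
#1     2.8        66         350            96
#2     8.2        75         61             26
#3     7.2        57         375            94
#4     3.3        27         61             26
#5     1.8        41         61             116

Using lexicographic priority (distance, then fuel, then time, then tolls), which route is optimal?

First minimize distance: best is 61, kept {#2, #4, #5}.
Then minimize fuel: best is 26, kept {#2, #4}.
Then minimize time: best is 3.3, kept {#4}.

#4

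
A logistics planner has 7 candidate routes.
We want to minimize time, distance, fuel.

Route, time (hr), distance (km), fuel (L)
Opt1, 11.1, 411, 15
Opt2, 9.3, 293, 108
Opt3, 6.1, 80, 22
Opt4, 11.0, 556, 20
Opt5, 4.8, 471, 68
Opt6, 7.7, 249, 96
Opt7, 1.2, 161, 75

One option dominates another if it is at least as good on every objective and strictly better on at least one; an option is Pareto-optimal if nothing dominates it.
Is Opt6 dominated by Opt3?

Opt3 vs Opt6: time 6.1≤7.7, distance 80≤249, fuel 22≤96 — Opt3 is at least as good on every objective with at least one strict improvement.

Yes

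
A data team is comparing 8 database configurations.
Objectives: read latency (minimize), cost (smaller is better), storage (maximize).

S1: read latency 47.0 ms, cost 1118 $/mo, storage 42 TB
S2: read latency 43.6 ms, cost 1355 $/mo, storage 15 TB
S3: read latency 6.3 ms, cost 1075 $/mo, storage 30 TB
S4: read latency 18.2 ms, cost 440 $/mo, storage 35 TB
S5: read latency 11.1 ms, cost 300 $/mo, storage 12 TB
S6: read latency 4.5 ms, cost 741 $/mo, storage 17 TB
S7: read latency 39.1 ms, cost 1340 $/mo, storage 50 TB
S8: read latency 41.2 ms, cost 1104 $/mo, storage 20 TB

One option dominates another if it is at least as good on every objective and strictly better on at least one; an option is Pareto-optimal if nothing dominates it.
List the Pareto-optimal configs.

S1: not dominated.
S2: dominated by S3 (read latency 6.3≤43.6, cost 1075≤1355, storage 30≥15).
S3: not dominated.
S4: not dominated.
S5: not dominated (best cost).
S6: not dominated (best read latency).
S7: not dominated (best storage).
S8: dominated by S3 (read latency 6.3≤41.2, cost 1075≤1104, storage 30≥20).

S1, S3, S4, S5, S6, S7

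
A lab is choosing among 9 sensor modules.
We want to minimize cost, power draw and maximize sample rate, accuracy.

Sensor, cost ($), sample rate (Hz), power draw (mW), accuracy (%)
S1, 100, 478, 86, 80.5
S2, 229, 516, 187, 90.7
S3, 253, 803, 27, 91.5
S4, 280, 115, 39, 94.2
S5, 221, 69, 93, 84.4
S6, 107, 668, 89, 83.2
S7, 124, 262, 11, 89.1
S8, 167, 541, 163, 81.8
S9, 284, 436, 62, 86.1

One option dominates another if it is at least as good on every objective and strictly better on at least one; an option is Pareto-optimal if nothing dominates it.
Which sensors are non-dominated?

S1, S2, S3, S4, S6, S7

S1: not dominated (best cost).
S2: not dominated.
S3: not dominated (best sample rate).
S4: not dominated (best accuracy).
S5: dominated by S7 (cost 124≤221, sample rate 262≥69, power draw 11≤93, accuracy 89.1≥84.4).
S6: not dominated.
S7: not dominated (best power draw).
S8: dominated by S6 (cost 107≤167, sample rate 668≥541, power draw 89≤163, accuracy 83.2≥81.8).
S9: dominated by S3 (cost 253≤284, sample rate 803≥436, power draw 27≤62, accuracy 91.5≥86.1).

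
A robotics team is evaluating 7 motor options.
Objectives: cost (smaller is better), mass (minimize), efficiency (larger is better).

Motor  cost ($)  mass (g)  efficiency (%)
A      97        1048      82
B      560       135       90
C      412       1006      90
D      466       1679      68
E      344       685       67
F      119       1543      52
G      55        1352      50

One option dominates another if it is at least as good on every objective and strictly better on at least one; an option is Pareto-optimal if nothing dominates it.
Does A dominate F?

Yes

A vs F: cost 97≤119, mass 1048≤1543, efficiency 82≥52 — A is at least as good on every objective with at least one strict improvement.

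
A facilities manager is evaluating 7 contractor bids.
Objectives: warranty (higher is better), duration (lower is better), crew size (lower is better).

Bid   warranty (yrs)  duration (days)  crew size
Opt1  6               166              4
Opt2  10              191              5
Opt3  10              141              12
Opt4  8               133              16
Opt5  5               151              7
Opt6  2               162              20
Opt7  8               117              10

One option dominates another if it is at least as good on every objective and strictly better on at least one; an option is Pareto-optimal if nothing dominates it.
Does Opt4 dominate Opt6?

Yes

Opt4 vs Opt6: warranty 8≥2, duration 133≤162, crew size 16≤20 — Opt4 is at least as good on every objective with at least one strict improvement.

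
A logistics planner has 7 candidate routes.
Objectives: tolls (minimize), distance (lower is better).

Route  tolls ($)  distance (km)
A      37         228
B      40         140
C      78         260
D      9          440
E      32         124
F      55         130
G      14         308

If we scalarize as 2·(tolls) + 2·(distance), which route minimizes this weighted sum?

E

A: 2·37 + 2·228 = 530
B: 2·40 + 2·140 = 360
C: 2·78 + 2·260 = 676
D: 2·9 + 2·440 = 898
E: 2·32 + 2·124 = 312
F: 2·55 + 2·130 = 370
G: 2·14 + 2·308 = 644
Lowest: E at 312.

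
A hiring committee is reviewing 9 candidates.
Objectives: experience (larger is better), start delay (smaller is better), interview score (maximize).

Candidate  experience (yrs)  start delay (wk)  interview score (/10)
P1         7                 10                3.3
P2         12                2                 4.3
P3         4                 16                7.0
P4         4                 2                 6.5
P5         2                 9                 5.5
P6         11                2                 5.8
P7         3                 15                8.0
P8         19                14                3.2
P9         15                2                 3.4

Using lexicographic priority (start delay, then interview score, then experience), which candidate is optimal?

P4

First minimize start delay: best is 2, kept {P2, P4, P6, P9}.
Then maximize interview score: best is 6.5, kept {P4}.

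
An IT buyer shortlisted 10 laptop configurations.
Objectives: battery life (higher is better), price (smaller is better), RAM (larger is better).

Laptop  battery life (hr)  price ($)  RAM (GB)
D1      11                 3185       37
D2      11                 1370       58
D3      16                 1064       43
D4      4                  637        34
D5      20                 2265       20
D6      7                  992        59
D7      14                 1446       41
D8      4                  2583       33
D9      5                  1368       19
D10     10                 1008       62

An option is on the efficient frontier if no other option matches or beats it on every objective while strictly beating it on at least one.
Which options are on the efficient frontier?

D1: dominated by D2 (battery life 11≥11, price 1370≤3185, RAM 58≥37).
D2: not dominated.
D3: not dominated.
D4: not dominated (best price).
D5: not dominated (best battery life).
D6: not dominated.
D7: dominated by D3 (battery life 16≥14, price 1064≤1446, RAM 43≥41).
D8: dominated by D2 (battery life 11≥4, price 1370≤2583, RAM 58≥33).
D9: dominated by D3 (battery life 16≥5, price 1064≤1368, RAM 43≥19).
D10: not dominated (best RAM).

D2, D3, D4, D5, D6, D10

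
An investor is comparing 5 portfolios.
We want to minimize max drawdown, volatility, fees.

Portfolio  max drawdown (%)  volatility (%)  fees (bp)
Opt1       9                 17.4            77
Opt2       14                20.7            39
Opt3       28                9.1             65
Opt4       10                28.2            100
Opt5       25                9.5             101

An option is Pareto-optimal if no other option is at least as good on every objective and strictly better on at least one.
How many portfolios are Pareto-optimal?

4

Opt1: not dominated (best max drawdown).
Opt2: not dominated (best fees).
Opt3: not dominated (best volatility).
Opt4: dominated by Opt1 (max drawdown 9≤10, volatility 17.4≤28.2, fees 77≤100).
Opt5: not dominated.
Pareto-optimal: Opt1, Opt2, Opt3, Opt5 → 4.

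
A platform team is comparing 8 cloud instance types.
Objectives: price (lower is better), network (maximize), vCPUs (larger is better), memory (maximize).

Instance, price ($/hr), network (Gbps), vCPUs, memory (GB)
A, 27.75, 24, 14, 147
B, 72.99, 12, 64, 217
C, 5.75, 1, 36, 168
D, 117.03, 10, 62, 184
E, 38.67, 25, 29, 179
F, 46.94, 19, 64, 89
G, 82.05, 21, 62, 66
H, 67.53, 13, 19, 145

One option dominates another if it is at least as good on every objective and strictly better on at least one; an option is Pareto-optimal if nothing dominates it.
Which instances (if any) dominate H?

E

E: price 38.67≤67.53, network 25≥13, vCPUs 29≥19, memory 179≥145 — dominates H.
Others (A, B, C, D, F, G) are each worse than H on at least one objective.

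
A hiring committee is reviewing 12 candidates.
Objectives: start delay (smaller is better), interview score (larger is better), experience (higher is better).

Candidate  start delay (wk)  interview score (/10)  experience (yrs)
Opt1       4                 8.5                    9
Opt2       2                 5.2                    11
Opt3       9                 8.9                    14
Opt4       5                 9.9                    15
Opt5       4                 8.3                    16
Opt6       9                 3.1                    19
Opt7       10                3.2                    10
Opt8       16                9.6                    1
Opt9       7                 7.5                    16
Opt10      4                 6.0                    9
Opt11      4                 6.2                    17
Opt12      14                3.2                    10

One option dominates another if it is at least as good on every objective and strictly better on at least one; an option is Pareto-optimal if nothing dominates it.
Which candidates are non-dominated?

Opt1, Opt2, Opt4, Opt5, Opt6, Opt11

Opt1: not dominated.
Opt2: not dominated (best start delay).
Opt3: dominated by Opt4 (start delay 5≤9, interview score 9.9≥8.9, experience 15≥14).
Opt4: not dominated (best interview score).
Opt5: not dominated.
Opt6: not dominated (best experience).
Opt7: dominated by Opt2 (start delay 2≤10, interview score 5.2≥3.2, experience 11≥10).
Opt8: dominated by Opt4 (start delay 5≤16, interview score 9.9≥9.6, experience 15≥1).
Opt9: dominated by Opt5 (start delay 4≤7, interview score 8.3≥7.5, experience 16≥16).
Opt10: dominated by Opt1 (start delay 4≤4, interview score 8.5≥6.0, experience 9≥9).
Opt11: not dominated.
Opt12: dominated by Opt2 (start delay 2≤14, interview score 5.2≥3.2, experience 11≥10).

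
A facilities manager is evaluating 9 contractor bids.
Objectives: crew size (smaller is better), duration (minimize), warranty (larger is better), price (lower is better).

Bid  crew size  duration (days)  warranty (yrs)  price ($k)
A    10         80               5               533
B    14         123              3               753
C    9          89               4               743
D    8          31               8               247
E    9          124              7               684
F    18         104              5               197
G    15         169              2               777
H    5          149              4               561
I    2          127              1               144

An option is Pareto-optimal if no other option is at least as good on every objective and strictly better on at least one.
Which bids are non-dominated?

A: dominated by D (crew size 8≤10, duration 31≤80, warranty 8≥5, price 247≤533).
B: dominated by A (crew size 10≤14, duration 80≤123, warranty 5≥3, price 533≤753).
C: dominated by D (crew size 8≤9, duration 31≤89, warranty 8≥4, price 247≤743).
D: not dominated (best duration).
E: dominated by D (crew size 8≤9, duration 31≤124, warranty 8≥7, price 247≤684).
F: not dominated.
G: dominated by A (crew size 10≤15, duration 80≤169, warranty 5≥2, price 533≤777).
H: not dominated.
I: not dominated (best crew size).

D, F, H, I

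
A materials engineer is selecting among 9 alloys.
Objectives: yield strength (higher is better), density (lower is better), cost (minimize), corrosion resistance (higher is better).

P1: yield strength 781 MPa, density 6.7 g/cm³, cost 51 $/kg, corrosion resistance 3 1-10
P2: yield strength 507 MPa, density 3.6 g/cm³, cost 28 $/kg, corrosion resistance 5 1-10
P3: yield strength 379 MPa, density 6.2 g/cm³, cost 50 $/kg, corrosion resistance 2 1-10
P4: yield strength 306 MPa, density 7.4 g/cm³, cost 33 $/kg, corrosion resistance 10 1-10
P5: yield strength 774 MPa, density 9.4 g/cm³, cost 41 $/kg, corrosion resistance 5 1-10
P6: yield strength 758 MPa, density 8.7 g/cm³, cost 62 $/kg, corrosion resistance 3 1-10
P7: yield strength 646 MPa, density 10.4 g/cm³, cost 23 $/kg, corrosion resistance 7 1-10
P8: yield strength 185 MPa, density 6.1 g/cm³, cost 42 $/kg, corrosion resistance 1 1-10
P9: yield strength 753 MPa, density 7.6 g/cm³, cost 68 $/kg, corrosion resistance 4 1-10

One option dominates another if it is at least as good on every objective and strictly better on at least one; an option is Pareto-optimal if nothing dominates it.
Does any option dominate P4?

No

P1: worse on cost (51 vs 33).
P2: worse on corrosion resistance (5 vs 10).
P3: worse on cost (50 vs 33).
P5: worse on density (9.4 vs 7.4).
P6: worse on density (8.7 vs 7.4).
P7: worse on density (10.4 vs 7.4).
P8: worse on yield strength (185 vs 306).
P9: worse on density (7.6 vs 7.4).
No option is at least as good as P4 on every objective and strictly better on one.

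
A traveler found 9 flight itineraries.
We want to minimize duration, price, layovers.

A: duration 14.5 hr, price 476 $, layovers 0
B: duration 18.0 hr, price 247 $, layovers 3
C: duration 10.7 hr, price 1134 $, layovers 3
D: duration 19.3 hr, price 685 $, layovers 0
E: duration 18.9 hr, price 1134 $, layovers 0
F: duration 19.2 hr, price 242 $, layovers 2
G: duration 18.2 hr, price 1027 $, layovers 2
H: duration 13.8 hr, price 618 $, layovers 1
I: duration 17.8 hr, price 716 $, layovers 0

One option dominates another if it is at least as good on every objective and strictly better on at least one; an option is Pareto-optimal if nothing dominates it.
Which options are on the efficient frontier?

A: not dominated.
B: not dominated.
C: not dominated (best duration).
D: dominated by A (duration 14.5≤19.3, price 476≤685, layovers 0≤0).
E: dominated by A (duration 14.5≤18.9, price 476≤1134, layovers 0≤0).
F: not dominated (best price).
G: dominated by A (duration 14.5≤18.2, price 476≤1027, layovers 0≤2).
H: not dominated.
I: dominated by A (duration 14.5≤17.8, price 476≤716, layovers 0≤0).

A, B, C, F, H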